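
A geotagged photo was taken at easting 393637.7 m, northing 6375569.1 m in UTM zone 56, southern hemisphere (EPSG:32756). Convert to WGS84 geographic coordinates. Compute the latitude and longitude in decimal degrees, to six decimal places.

Zone 56S: λ₀ = 153°, k₀ = 0.9996, false easting 500000 m, false northing 10000000 m.
Meridian distance M = (N − FN)/k₀ = -3625881.3 m.
Inverse transverse Mercator on WGS84 gives φ = -32.75260001°, λ = 151.86459966°.

lat -32.752600°, lon 151.864600°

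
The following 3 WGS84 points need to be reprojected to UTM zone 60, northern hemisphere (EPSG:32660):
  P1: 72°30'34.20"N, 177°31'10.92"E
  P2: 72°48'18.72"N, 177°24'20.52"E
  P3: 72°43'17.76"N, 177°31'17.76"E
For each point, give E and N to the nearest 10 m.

UTM zone 60N: λ₀ = 177°, k₀ = 0.9996.
P1 (72.5095°, 177.5197°) → (517433.519, 8045839.851) m.
P2 (72.8052°, 177.4057°) → (513386.467, 8078794.781) m.
P3 (72.7216°, 177.5216°) → (517291.706, 8069499.060) m.

P1: E 517430 m, N 8045840 m; P2: E 513390 m, N 8078790 m; P3: E 517290 m, N 8069500 m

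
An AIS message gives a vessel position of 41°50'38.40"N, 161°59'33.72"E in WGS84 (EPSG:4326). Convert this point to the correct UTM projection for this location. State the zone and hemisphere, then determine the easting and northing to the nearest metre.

Longitude 161.9927° lies in the 6° band [156°, 162°), giving zone 57; latitude is north of the equator, so 57N.
Zone 57 central meridian λ₀ = 6×57 − 183 = 159°; Δλ = +2.9927°.
Transverse Mercator on WGS84 with k₀ = 0.9996 gives E = 748465.341 m, N = 4636786.880 m.

Zone 57N: E 748465 m, N 4636787 m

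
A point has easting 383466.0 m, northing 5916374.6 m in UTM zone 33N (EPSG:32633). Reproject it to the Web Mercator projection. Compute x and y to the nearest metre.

Unproject from UTM 33N (λ₀ = 15°) → φ = 53.38360005°, λ = 13.24790071°.
Web Mercator (R = 6378137 m): x = 1474749.562 m, y = 7054271.171 m.

x 1474750 m, y 7054271 m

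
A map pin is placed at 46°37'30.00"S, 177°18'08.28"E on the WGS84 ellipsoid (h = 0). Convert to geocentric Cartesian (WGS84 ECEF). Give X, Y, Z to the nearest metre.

WGS84: a = 6378137 m, e² = 0.006694380; N(φ) = a/√(1−e²sin²φ) = 6389446.591 m.
X = (N+h)·cosφ·cosλ = -4383219.876 m; Y = (N+h)·cosφ·sinλ = 206531.057 m; Z = (N(1−e²)+h)·sinφ = -4613234.281 m.

X -4383220 m, Y 206531 m, Z -4613234 m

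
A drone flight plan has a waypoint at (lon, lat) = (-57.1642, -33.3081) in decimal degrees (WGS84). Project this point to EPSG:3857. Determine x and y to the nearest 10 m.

x -6363490 m, y -3936270 m

Web Mercator is spherical with R = a = 6378137 m.
x = R·λ = 6378137 × -0.997703504 = -6363489.636 m.
y = R·ln tan(π/4 + φ/2) = 6378137 × -0.617150565 = -3936270.855 m.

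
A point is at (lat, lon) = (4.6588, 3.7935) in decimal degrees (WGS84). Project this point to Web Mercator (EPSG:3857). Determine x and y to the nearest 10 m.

x 422290 m, y 519190 m

Web Mercator is spherical with R = a = 6378137 m.
x = R·λ = 6378137 × 0.066209065 = 422290.488 m.
y = R·ln tan(π/4 + φ/2) = 6378137 × 0.081401147 = 519187.665 m.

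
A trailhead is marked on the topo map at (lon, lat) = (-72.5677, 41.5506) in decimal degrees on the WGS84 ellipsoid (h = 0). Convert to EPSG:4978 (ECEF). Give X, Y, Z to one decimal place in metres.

X 1432061.7 m, Y -4560703.0 m, Z 4208379.6 m

WGS84: a = 6378137 m, e² = 0.006694380; N(φ) = a/√(1−e²sin²φ) = 6387550.046 m.
X = (N+h)·cosφ·cosλ = 1432061.747 m; Y = (N+h)·cosφ·sinλ = -4560703.025 m; Z = (N(1−e²)+h)·sinφ = 4208379.626 m.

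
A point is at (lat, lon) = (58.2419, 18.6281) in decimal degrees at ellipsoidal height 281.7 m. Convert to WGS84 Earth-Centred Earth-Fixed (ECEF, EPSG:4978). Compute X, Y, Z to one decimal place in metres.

WGS84: a = 6378137 m, e² = 0.006694380; N(φ) = a/√(1−e²sin²φ) = 6393627.872 m.
X = (N+h)·cosφ·cosλ = 3189029.351 m; Y = (N+h)·cosφ·sinλ = 1074968.393 m; Z = (N(1−e²)+h)·sinφ = 5400206.463 m.

X 3189029.4 m, Y 1074968.4 m, Z 5400206.5 m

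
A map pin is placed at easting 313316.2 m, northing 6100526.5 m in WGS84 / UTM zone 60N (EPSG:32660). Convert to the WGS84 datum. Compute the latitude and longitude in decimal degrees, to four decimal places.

lat 55.0165°, lon 174.0800°

Zone 60N: λ₀ = 177°, k₀ = 0.9996, false easting 500000 m.
Meridian distance M = (N − FN)/k₀ = 6102967.7 m.
Inverse transverse Mercator on WGS84 gives φ = 55.01650040°, λ = 174.07999986°.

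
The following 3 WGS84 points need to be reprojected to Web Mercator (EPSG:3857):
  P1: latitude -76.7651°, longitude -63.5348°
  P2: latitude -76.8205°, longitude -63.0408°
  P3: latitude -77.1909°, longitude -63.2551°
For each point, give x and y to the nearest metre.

Web Mercator: x = R·λ, y = R·ln tan(π/4+φ/2), R = 6378137 m.
P1 (-76.7651°, -63.5348°) → (-7072661.584, -13738867.523) m.
P2 (-76.8205°, -63.0408°) → (-7017669.755, -13765860.222) m.
P3 (-77.1909°, -63.2551°) → (-7041525.522, -13949248.049) m.

P1: x -7072662 m, y -13738868 m; P2: x -7017670 m, y -13765860 m; P3: x -7041526 m, y -13949248 m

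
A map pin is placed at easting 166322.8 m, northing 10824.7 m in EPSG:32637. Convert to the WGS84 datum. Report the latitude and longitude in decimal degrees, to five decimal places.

Zone 37N: λ₀ = 39°, k₀ = 0.9996, false easting 500000 m.
Meridian distance M = (N − FN)/k₀ = 10829.0 m.
Inverse transverse Mercator on WGS84 gives φ = 0.09779958°, λ = 36.00270014°.

lat 0.09780°, lon 36.00270°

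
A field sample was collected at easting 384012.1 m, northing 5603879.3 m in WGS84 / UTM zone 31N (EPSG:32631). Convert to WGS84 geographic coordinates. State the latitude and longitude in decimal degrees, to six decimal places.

lat 50.575300°, lon 1.361901°

Zone 31N: λ₀ = 3°, k₀ = 0.9996, false easting 500000 m.
Meridian distance M = (N − FN)/k₀ = 5606121.7 m.
Inverse transverse Mercator on WGS84 gives φ = 50.57529986°, λ = 1.36190051°.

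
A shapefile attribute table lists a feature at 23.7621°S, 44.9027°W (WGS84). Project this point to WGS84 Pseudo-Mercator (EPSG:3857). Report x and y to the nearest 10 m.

x -4998550 m, y -2724450 m

Web Mercator is spherical with R = a = 6378137 m.
x = R·λ = 6378137 × -0.783699958 = -4998545.699 m.
y = R·ln tan(π/4 + φ/2) = 6378137 × -0.427153828 = -2724445.638 m.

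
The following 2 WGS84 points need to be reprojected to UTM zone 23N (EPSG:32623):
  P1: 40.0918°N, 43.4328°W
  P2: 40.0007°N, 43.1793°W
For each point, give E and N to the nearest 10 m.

P1: E 633600 m, N 4439120 m; P2: E 655420 m, N 4429420 m

UTM zone 23N: λ₀ = -45°, k₀ = 0.9996.
P1 (40.0918°, -43.4328°) → (633599.284, 4439123.077) m.
P2 (40.0007°, -43.1793°) → (655417.416, 4429422.505) m.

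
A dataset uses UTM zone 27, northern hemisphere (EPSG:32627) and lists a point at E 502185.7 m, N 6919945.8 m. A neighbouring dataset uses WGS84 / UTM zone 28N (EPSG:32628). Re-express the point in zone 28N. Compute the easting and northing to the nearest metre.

UTM 27N → geographic: φ = 62.41080035°, λ = -20.95769942°.
UTM 28N (λ₀ = -15°) forward: E = 192478.787 m, N = 6934133.621 m.

E 192479 m, N 6934134 m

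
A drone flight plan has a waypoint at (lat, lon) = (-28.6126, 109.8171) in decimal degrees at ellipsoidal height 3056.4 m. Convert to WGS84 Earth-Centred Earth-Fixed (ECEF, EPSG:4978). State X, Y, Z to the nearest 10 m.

WGS84: a = 6378137 m, e² = 0.006694380; N(φ) = a/√(1−e²sin²φ) = 6383038.590 m.
X = (N+h)·cosφ·cosλ = -1900610.190 m; Y = (N+h)·cosφ·sinλ = 5274208.436 m; Z = (N(1−e²)+h)·sinφ = -3037741.634 m.

X -1900610 m, Y 5274210 m, Z -3037740 m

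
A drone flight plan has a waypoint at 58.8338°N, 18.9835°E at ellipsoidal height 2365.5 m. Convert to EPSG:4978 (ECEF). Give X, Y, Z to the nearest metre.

WGS84: a = 6378137 m, e² = 0.006694380; N(φ) = a/√(1−e²sin²φ) = 6393825.688 m.
X = (N+h)·cosφ·cosλ = 3130139.065 m; Y = (N+h)·cosφ·sinλ = 1076785.125 m; Z = (N(1−e²)+h)·sinφ = 5436402.063 m.

X 3130139 m, Y 1076785 m, Z 5436402 m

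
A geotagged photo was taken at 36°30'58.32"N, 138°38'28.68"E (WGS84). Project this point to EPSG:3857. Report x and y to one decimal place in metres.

x 15433478.9 m, y 4371884.1 m

Web Mercator is spherical with R = a = 6378137 m.
x = R·λ = 6378137 × 2.419747164 = 15433478.919 m.
y = R·ln tan(π/4 + φ/2) = 6378137 × 0.685448455 = 4371884.149 m.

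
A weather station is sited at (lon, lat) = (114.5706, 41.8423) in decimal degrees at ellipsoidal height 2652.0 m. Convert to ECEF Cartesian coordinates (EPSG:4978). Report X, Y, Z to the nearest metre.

X -1979557 m, Y 4329596 m, Z 4234340 m

WGS84: a = 6378137 m, e² = 0.006694380; N(φ) = a/√(1−e²sin²φ) = 6387658.495 m.
X = (N+h)·cosφ·cosλ = -1979557.122 m; Y = (N+h)·cosφ·sinλ = 4329595.983 m; Z = (N(1−e²)+h)·sinφ = 4234339.890 m.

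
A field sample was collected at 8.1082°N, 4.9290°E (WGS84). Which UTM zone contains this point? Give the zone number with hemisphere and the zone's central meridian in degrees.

UTM zone = ⌊(λ + 180)/6⌋ + 1; 4.9290° ∈ [0°, 6°) → zone 31.
Hemisphere: N (φ ≥ 0).
Central meridian λ₀ = 6×31 − 183 = 3°.

Zone 31N, central meridian 3°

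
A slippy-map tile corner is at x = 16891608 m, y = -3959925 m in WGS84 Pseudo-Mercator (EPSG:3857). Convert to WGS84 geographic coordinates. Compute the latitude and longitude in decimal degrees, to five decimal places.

lat -33.48550°, lon 151.73990°

R = 6378137 m. λ = x/R = 151.73989640°.
φ = 2·arctan(exp(y/R)) − 90° = 2·arctan(0.53748) − 90° = -33.48550222°.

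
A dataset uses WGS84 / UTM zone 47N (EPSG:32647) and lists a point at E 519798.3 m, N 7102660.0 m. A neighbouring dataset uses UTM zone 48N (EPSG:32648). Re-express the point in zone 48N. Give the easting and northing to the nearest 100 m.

E 227100 m, N 7114600 m

UTM 47N → geographic: φ = 64.05010037°, λ = 99.40550077°.
UTM 48N (λ₀ = 105°) forward: E = 227119.079 m, N = 7114589.371 m.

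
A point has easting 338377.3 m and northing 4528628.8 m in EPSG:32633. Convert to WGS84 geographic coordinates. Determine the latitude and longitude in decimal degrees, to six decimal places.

lat 40.892800°, lon 13.081400°

Zone 33N: λ₀ = 15°, k₀ = 0.9996, false easting 500000 m.
Meridian distance M = (N − FN)/k₀ = 4530441.0 m.
Inverse transverse Mercator on WGS84 gives φ = 40.89279990°, λ = 13.08140028°.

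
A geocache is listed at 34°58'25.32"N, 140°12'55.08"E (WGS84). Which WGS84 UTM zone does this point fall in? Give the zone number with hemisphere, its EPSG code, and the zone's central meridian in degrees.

UTM zone = ⌊(λ + 180)/6⌋ + 1; 140.2153° ∈ [138°, 144°) → zone 54.
Hemisphere: N (φ ≥ 0).
Central meridian λ₀ = 6×54 − 183 = 141°.
EPSG code: 32654.

Zone 54N (EPSG:32654), central meridian 141°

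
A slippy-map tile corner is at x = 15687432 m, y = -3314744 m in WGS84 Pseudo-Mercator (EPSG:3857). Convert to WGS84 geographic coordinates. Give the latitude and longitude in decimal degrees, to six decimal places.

lat -28.520399°, lon 140.922599°

R = 6378137 m. λ = x/R = 140.92259934°.
φ = 2·arctan(exp(y/R)) − 90° = 2·arctan(0.59470) − 90° = -28.52039865°.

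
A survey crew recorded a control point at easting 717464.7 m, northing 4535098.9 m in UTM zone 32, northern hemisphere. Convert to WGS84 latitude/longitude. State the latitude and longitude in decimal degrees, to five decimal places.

lat 40.93810°, lon 11.58320°

Zone 32N: λ₀ = 9°, k₀ = 0.9996, false easting 500000 m.
Meridian distance M = (N − FN)/k₀ = 4536913.7 m.
Inverse transverse Mercator on WGS84 gives φ = 40.93809962°, λ = 11.58319940°.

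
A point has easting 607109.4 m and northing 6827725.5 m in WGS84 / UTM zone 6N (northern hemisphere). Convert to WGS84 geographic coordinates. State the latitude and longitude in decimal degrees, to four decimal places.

Zone 6N: λ₀ = -147°, k₀ = 0.9996, false easting 500000 m.
Meridian distance M = (N − FN)/k₀ = 6830457.7 m.
Inverse transverse Mercator on WGS84 gives φ = 61.56810012°, λ = -144.98330036°.

lat 61.5681°, lon -144.9833°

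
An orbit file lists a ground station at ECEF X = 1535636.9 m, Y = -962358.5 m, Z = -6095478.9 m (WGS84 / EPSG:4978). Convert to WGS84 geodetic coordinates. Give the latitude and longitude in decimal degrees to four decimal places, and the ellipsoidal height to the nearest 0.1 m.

lat -73.5469°, lon -32.0747°, h 699.5 m

λ = atan2(Y, X) = -32.07469855°; p = √(X²+Y²) = 1812267.8 m.
Bowring's method on WGS84 (a = 6378137 m, b = 6356752.314 m) gives φ = -73.54690004°, h = 699.498 m.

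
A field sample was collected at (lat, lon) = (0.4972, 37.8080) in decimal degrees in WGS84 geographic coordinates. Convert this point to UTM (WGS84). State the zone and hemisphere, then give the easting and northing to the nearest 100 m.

Longitude 37.8080° lies in the 6° band [36°, 42°), giving zone 37; latitude is north of the equator, so 37N.
Zone 37 central meridian λ₀ = 6×37 − 183 = 39°; Δλ = -1.1920°.
Transverse Mercator on WGS84 with k₀ = 0.9996 gives E = 367355.573 m, N = 54967.527 m.

Zone 37N: E 367400 m, N 55000 m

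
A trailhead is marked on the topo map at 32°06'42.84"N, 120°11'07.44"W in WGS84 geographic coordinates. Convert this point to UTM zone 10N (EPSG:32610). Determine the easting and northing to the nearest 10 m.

Zone 10 central meridian λ₀ = 6×10 − 183 = -123°; Δλ = +2.8146°.
Transverse Mercator on WGS84 with k₀ = 0.9996 gives E = 765577.424 m, N = 3556308.312 m.

E 765580 m, N 3556310 m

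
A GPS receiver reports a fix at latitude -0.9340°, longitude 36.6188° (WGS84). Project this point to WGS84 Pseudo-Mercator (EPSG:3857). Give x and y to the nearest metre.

x 4076386 m, y -103977 m

Web Mercator is spherical with R = a = 6378137 m.
x = R·λ = 6378137 × 0.639118628 = 4076386.169 m.
y = R·ln tan(π/4 + φ/2) = 6378137 × -0.016302097 = -103977.010 m.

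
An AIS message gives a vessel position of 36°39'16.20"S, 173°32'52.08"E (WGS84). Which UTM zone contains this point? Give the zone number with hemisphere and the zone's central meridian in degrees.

Zone 59S, central meridian 171°

UTM zone = ⌊(λ + 180)/6⌋ + 1; 173.5478° ∈ [168°, 174°) → zone 59.
Hemisphere: S (φ < 0).
Central meridian λ₀ = 6×59 − 183 = 171°.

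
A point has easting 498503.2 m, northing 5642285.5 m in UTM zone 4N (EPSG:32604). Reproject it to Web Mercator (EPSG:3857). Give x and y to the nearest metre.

Unproject from UTM 4N (λ₀ = -159°) → φ = 50.93219971°, λ = -159.02130015°.
Web Mercator (R = 6378137 m): x = -17702170.158 m, y = 6609309.388 m.

x -17702170 m, y 6609309 m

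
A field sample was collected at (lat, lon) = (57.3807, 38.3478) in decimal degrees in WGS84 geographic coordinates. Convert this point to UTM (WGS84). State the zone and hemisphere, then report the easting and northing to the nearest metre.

Longitude 38.3478° lies in the 6° band [36°, 42°), giving zone 37; latitude is north of the equator, so 37N.
Zone 37 central meridian λ₀ = 6×37 − 183 = 39°; Δλ = -0.6522°.
Transverse Mercator on WGS84 with k₀ = 0.9996 gives E = 460786.036 m, N = 6359952.950 m.

Zone 37N: E 460786 m, N 6359953 m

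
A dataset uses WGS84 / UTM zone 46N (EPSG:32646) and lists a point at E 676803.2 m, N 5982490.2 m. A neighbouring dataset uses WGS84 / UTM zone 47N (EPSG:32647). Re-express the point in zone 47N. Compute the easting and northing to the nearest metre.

UTM 46N → geographic: φ = 53.96049965°, λ = 95.69500026°.
UTM 47N (λ₀ = 99°) forward: E = 283190.703 m, N = 5984185.575 m.

E 283191 m, N 5984186 m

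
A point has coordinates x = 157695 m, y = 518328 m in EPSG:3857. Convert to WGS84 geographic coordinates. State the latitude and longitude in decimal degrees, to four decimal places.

R = 6378137 m. λ = x/R = 1.41659829°.
φ = 2·arctan(exp(y/R)) − 90° = 2·arctan(1.08466) − 90° = 4.65110297°.

lat 4.6511°, lon 1.4166°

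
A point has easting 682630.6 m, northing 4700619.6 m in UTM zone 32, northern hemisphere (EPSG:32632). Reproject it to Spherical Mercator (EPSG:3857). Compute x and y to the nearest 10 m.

Unproject from UTM 32N (λ₀ = 9°) → φ = 42.43640041°, λ = 11.22039968°.
Web Mercator (R = 6378137 m): x = 1249049.178 m, y = 5226575.934 m.

x 1249050 m, y 5226580 m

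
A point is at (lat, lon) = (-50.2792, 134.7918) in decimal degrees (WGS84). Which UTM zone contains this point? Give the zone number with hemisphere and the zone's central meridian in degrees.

UTM zone = ⌊(λ + 180)/6⌋ + 1; 134.7918° ∈ [132°, 138°) → zone 53.
Hemisphere: S (φ < 0).
Central meridian λ₀ = 6×53 − 183 = 135°.

Zone 53S, central meridian 135°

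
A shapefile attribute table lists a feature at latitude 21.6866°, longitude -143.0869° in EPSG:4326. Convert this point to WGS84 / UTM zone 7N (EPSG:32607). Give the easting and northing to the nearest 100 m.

E 284100 m, N 2399600 m

Zone 7 central meridian λ₀ = 6×7 − 183 = -141°; Δλ = -2.0869°.
Transverse Mercator on WGS84 with k₀ = 0.9996 gives E = 284083.382 m, N = 2399592.137 m.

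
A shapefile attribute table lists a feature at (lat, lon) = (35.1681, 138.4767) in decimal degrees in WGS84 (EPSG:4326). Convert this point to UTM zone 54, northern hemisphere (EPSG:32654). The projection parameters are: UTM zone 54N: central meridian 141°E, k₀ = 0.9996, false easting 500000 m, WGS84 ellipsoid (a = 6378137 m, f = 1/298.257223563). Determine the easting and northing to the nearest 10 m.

E 270190 m, N 3894600 m

Zone 54 central meridian λ₀ = 6×54 − 183 = 141°; Δλ = -2.5233°.
Transverse Mercator on WGS84 with k₀ = 0.9996 gives E = 270191.380 m, N = 3894600.746 m.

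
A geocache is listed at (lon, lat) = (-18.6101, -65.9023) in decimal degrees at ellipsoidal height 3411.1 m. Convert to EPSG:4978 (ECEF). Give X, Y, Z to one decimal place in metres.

WGS84: a = 6378137 m, e² = 0.006694380; N(φ) = a/√(1−e²sin²φ) = 6396001.680 m.
X = (N+h)·cosφ·cosλ = 2476220.898 m; Y = (N+h)·cosφ·sinλ = -833826.372 m; Z = (N(1−e²)+h)·sinφ = -5802621.826 m.

X 2476220.9 m, Y -833826.4 m, Z -5802621.8 m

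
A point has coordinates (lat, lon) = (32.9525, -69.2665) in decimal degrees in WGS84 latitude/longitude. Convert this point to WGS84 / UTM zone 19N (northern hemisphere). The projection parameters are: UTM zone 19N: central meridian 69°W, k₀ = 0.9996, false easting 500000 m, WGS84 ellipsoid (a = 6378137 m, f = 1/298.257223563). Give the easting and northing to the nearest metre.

E 475091 m, N 3646053 m

Zone 19 central meridian λ₀ = 6×19 − 183 = -69°; Δλ = -0.2665°.
Transverse Mercator on WGS84 with k₀ = 0.9996 gives E = 475091.312 m, N = 3646052.620 m.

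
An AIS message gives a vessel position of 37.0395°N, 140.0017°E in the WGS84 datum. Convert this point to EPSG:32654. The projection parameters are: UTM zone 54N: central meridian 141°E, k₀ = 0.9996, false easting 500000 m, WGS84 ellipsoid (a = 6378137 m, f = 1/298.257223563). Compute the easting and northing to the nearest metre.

E 411220 m, N 4099720 m

Zone 54 central meridian λ₀ = 6×54 − 183 = 141°; Δλ = -0.9983°.
Transverse Mercator on WGS84 with k₀ = 0.9996 gives E = 411219.916 m, N = 4099720.166 m.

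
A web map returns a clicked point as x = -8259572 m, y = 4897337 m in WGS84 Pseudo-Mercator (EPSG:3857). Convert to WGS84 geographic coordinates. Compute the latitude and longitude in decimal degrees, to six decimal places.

lat 40.215701°, lon -74.196998°

R = 6378137 m. λ = x/R = -74.19699768°.
φ = 2·arctan(exp(y/R)) − 90° = 2·arctan(2.15509) − 90° = 40.21570067°.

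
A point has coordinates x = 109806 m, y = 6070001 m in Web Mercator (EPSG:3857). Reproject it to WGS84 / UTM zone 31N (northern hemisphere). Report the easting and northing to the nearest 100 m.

E 349200 m, N 5293600 m

Web Mercator inverse (R = 6378137 m) → φ = 47.77799945°, λ = 0.98640408°.
UTM 31N forward: E = 349154.485 m, N = 5293589.580 m.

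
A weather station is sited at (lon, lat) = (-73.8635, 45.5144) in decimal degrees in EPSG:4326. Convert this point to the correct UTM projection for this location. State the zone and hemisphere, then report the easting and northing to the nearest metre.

Longitude -73.8635° lies in the 6° band [-78°, -72°), giving zone 18; latitude is north of the equator, so 18N.
Zone 18 central meridian λ₀ = 6×18 − 183 = -75°; Δλ = +1.1365°.
Transverse Mercator on WGS84 with k₀ = 0.9996 gives E = 588768.377 m, N = 5040724.439 m.

Zone 18N: E 588768 m, N 5040724 m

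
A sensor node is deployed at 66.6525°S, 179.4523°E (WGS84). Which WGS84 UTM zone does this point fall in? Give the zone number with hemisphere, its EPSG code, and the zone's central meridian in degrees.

UTM zone = ⌊(λ + 180)/6⌋ + 1; 179.4523° ∈ [174°, 180°) → zone 60.
Hemisphere: S (φ < 0).
Central meridian λ₀ = 6×60 − 183 = 177°.
EPSG code: 32760.

Zone 60S (EPSG:32760), central meridian 177°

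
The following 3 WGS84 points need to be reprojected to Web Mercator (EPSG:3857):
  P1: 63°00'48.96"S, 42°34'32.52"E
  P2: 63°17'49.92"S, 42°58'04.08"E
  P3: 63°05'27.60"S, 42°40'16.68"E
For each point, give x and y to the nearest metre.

Web Mercator: x = R·λ, y = R·ln tan(π/4+φ/2), R = 6378137 m.
P1 (-63.0136°, 42.5757°) → (4739505.244, -9103586.435) m.
P2 (-63.2972°, 42.9678°) → (4783153.617, -9173498.823) m.
P3 (-63.0910°, 42.6713°) → (4750147.387, -9122599.170) m.

P1: x 4739505 m, y -9103586 m; P2: x 4783154 m, y -9173499 m; P3: x 4750147 m, y -9122599 m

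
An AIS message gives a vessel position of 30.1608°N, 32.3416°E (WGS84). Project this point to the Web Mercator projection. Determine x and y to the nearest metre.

x 3600250 m, y 3524236 m

Web Mercator is spherical with R = a = 6378137 m.
x = R·λ = 6378137 × 0.564467405 = 3600250.443 m.
y = R·ln tan(π/4 + φ/2) = 6378137 × 0.552549432 = 3524235.975 m.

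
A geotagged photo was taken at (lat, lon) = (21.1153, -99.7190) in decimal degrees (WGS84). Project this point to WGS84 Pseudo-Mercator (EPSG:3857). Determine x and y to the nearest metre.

x -11100668 m, y 2405632 m

Web Mercator is spherical with R = a = 6378137 m.
x = R·λ = 6378137 × -1.740424877 = -11100668.302 m.
y = R·ln tan(π/4 + φ/2) = 6378137 × 0.377168475 = 2405632.203 m.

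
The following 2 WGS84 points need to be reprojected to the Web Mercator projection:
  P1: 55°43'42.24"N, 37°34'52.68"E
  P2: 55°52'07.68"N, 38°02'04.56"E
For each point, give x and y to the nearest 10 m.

Web Mercator: x = R·λ, y = R·ln tan(π/4+φ/2), R = 6378137 m.
P1 (55.7284°, 37.5813°) → (4183531.179, 7504536.681) m.
P2 (55.8688°, 38.0346°) → (4233992.305, 7532341.658) m.

P1: x 4183530 m, y 7504540 m; P2: x 4233990 m, y 7532340 m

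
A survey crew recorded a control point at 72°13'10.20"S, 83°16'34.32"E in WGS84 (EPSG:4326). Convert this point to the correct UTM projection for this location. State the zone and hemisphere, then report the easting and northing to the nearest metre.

Longitude 83.2762° lies in the 6° band [78°, 84°), giving zone 44; latitude is south of the equator, so 44S.
Zone 44 central meridian λ₀ = 6×44 − 183 = 81°; Δλ = +2.2762°.
Transverse Mercator on WGS84 with k₀ = 0.9996 gives E = 577564.893 m, N = 1985116.485 m.

Zone 44S: E 577565 m, N 1985116 m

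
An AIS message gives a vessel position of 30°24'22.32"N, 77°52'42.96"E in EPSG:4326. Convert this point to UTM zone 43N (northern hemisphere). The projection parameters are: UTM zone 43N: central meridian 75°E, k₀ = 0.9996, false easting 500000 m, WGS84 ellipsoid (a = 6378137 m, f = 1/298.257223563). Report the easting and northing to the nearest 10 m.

E 776550 m, N 3367320 m

Zone 43 central meridian λ₀ = 6×43 − 183 = 75°; Δλ = +2.8786°.
Transverse Mercator on WGS84 with k₀ = 0.9996 gives E = 776553.810 m, N = 3367315.012 m.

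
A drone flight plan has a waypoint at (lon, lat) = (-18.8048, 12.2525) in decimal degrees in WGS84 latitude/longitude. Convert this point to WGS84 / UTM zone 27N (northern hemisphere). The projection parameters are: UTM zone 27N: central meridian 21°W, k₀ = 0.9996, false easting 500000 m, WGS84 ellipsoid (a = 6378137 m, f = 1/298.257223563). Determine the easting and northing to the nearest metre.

E 738796 m, N 1355446 m

Zone 27 central meridian λ₀ = 6×27 − 183 = -21°; Δλ = +2.1952°.
Transverse Mercator on WGS84 with k₀ = 0.9996 gives E = 738796.278 m, N = 1355446.009 m.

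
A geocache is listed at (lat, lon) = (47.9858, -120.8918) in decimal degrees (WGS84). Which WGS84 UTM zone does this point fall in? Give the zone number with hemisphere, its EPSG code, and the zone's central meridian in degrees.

UTM zone = ⌊(λ + 180)/6⌋ + 1; -120.8918° ∈ [-126°, -120°) → zone 10.
Hemisphere: N (φ ≥ 0).
Central meridian λ₀ = 6×10 − 183 = -123°.
EPSG code: 32610.

Zone 10N (EPSG:32610), central meridian -123°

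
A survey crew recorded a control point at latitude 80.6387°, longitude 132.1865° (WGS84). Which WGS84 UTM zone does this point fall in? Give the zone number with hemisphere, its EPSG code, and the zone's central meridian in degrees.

Zone 53N (EPSG:32653), central meridian 135°

UTM zone = ⌊(λ + 180)/6⌋ + 1; 132.1865° ∈ [132°, 138°) → zone 53.
Hemisphere: N (φ ≥ 0).
Central meridian λ₀ = 6×53 − 183 = 135°.
EPSG code: 32653.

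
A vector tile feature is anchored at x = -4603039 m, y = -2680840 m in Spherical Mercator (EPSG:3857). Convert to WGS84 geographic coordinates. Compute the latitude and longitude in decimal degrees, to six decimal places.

R = 6378137 m. λ = x/R = -41.34980287°.
φ = 2·arctan(exp(y/R)) − 90° = 2·arctan(0.65684) − 90° = -23.40309916°.

lat -23.403099°, lon -41.349803°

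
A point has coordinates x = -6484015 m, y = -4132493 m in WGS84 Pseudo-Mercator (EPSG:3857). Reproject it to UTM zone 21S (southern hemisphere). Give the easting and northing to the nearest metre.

Web Mercator inverse (R = 6378137 m) → φ = -34.76870255°, λ = -58.24689777°.
UTM 21S forward: E = 385896.095 m, N = 6151898.352 m.

E 385896 m, N 6151898 m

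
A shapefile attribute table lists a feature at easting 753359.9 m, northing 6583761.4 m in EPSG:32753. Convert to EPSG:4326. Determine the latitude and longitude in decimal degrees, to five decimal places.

lat -30.85230°, lon 137.64940°

Zone 53S: λ₀ = 135°, k₀ = 0.9996, false easting 500000 m, false northing 10000000 m.
Meridian distance M = (N − FN)/k₀ = -3417605.6 m.
Inverse transverse Mercator on WGS84 gives φ = -30.85229987°, λ = 137.64940008°.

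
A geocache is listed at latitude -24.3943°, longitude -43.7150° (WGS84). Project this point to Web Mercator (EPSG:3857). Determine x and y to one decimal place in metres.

Web Mercator is spherical with R = a = 6378137 m.
x = R·λ = 6378137 × -0.762970683 = -4866331.540 m.
y = R·ln tan(π/4 + φ/2) = 6378137 × -0.439239455 = -2801529.420 m.

x -4866331.5 m, y -2801529.4 m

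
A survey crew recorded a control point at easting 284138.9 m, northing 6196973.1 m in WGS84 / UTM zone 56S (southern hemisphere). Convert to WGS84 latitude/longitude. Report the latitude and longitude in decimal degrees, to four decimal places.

lat -34.3461°, lon 150.6532°

Zone 56S: λ₀ = 153°, k₀ = 0.9996, false easting 500000 m, false northing 10000000 m.
Meridian distance M = (N − FN)/k₀ = -3804548.7 m.
Inverse transverse Mercator on WGS84 gives φ = -34.34609972°, λ = 150.65320004°.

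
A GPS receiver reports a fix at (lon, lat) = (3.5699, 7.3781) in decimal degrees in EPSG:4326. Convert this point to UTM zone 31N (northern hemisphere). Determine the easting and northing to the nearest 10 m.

Zone 31 central meridian λ₀ = 6×31 − 183 = 3°; Δλ = +0.5699°.
Transverse Mercator on WGS84 with k₀ = 0.9996 gives E = 562895.022 m, N = 815587.020 m.

E 562900 m, N 815590 m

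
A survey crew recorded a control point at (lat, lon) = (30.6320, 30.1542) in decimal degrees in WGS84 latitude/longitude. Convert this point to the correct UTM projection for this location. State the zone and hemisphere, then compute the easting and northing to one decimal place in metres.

Longitude 30.1542° lies in the 6° band [30°, 36°), giving zone 36; latitude is north of the equator, so 36N.
Zone 36 central meridian λ₀ = 6×36 − 183 = 33°; Δλ = -2.8458°.
Transverse Mercator on WGS84 with k₀ = 0.9996 gives E = 227230.688 m, N = 3392272.7501 m.

Zone 36N: E 227230.7 m, N 3392272.8 m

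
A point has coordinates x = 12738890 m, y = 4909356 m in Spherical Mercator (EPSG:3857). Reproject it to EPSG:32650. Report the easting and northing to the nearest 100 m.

Web Mercator inverse (R = 6378137 m) → φ = 40.29809732°, λ = 114.43539590°.
UTM 50N forward: E = 282029.034 m, N = 4464000.204 m.

E 282000 m, N 4464000 m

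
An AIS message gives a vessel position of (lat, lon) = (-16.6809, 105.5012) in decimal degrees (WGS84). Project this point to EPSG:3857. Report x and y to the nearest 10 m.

x 11744340 m, y -1883710 m

Web Mercator is spherical with R = a = 6378137 m.
x = R·λ = 6378137 × 1.841343305 = 11744339.862 m.
y = R·ln tan(π/4 + φ/2) = 6378137 × -0.295338799 = -1883711.322 m.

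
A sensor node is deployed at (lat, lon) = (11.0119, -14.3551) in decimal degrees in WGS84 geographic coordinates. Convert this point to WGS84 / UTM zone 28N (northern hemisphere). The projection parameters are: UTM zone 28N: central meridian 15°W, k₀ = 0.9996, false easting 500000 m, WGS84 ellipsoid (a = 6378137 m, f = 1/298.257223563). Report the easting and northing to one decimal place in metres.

E 570449.9 m, N 1217371.0 m

Zone 28 central meridian λ₀ = 6×28 − 183 = -15°; Δλ = +0.6449°.
Transverse Mercator on WGS84 with k₀ = 0.9996 gives E = 570449.915 m, N = 1217370.957 m.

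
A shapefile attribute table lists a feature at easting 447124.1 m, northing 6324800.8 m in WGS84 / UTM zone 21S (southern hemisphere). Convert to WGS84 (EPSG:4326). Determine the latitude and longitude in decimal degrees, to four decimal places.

Zone 21S: λ₀ = -57°, k₀ = 0.9996, false easting 500000 m, false northing 10000000 m.
Meridian distance M = (N − FN)/k₀ = -3676669.9 m.
Inverse transverse Mercator on WGS84 gives φ = -33.21440022°, λ = -57.56739974°.

lat -33.2144°, lon -57.5674°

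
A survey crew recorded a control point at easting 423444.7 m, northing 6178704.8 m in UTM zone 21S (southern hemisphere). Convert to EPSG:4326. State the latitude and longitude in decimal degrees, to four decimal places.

Zone 21S: λ₀ = -57°, k₀ = 0.9996, false easting 500000 m, false northing 10000000 m.
Meridian distance M = (N − FN)/k₀ = -3822824.3 m.
Inverse transverse Mercator on WGS84 gives φ = -34.53049972°, λ = -57.83419955°.

lat -34.5305°, lon -57.8342°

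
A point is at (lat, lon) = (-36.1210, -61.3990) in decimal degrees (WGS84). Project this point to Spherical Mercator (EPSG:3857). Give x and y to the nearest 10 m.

x -6834910 m, y -4317280 m

Web Mercator is spherical with R = a = 6378137 m.
x = R·λ = 6378137 × -1.071614707 = -6834905.415 m.
y = R·ln tan(π/4 + φ/2) = 6378137 × -0.676887872 = -4317283.584 m.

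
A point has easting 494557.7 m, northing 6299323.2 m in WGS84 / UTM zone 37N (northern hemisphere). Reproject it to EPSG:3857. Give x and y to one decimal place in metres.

Unproject from UTM 37N (λ₀ = 39°) → φ = 56.83769978°, λ = 38.91079962°.
Web Mercator (R = 6378137 m): x = 4331530.400 m, y = 7727018.011 m.

x 4331530.4 m, y 7727018.0 m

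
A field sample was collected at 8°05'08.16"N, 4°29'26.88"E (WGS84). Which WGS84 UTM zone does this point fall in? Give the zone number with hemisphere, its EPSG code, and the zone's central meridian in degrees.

UTM zone = ⌊(λ + 180)/6⌋ + 1; 4.4908° ∈ [0°, 6°) → zone 31.
Hemisphere: N (φ ≥ 0).
Central meridian λ₀ = 6×31 − 183 = 3°.
EPSG code: 32631.

Zone 31N (EPSG:32631), central meridian 3°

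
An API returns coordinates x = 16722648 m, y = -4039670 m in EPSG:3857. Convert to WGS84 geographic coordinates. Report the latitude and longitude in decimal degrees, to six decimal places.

R = 6378137 m. λ = x/R = 150.22210289°.
φ = 2·arctan(exp(y/R)) − 90° = 2·arctan(0.53080) − 90° = -34.08089926°.

lat -34.080899°, lon 150.222103°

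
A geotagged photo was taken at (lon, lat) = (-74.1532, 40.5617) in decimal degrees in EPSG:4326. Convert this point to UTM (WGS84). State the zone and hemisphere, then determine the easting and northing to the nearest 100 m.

Zone 18N: E 571700 m, N 4490400 m

Longitude -74.1532° lies in the 6° band [-78°, -72°), giving zone 18; latitude is north of the equator, so 18N.
Zone 18 central meridian λ₀ = 6×18 − 183 = -75°; Δλ = +0.8468°.
Transverse Mercator on WGS84 with k₀ = 0.9996 gives E = 571687.259 m, N = 4490447.950 m.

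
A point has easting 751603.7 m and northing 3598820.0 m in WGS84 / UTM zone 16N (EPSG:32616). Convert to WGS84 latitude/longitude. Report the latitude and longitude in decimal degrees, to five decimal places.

Zone 16N: λ₀ = -87°, k₀ = 0.9996, false easting 500000 m.
Meridian distance M = (N − FN)/k₀ = 3600260.1 m.
Inverse transverse Mercator on WGS84 gives φ = 32.49819982°, λ = -84.32210028°.

lat 32.49820°, lon -84.32210°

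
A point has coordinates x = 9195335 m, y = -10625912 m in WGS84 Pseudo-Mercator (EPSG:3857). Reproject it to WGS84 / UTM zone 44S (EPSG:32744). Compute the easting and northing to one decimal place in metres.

Web Mercator inverse (R = 6378137 m) → φ = -68.59430158°, λ = 82.60309973°.
UTM 44S forward: E = 565288.482 m, N = 2390023.541 m.

E 565288.5 m, N 2390023.5 m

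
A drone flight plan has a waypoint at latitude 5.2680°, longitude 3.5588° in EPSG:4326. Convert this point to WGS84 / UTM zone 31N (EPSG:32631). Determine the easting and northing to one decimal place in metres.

E 561920.5 m, N 582316.5 m

Zone 31 central meridian λ₀ = 6×31 − 183 = 3°; Δλ = +0.5588°.
Transverse Mercator on WGS84 with k₀ = 0.9996 gives E = 561920.526 m, N = 582316.456 m.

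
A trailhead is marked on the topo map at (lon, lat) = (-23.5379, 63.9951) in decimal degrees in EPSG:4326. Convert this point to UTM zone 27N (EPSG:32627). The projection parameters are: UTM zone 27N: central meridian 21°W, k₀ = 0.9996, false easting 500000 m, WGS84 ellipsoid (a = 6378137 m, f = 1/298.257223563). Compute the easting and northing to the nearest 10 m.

Zone 27 central meridian λ₀ = 6×27 − 183 = -21°; Δλ = -2.5379°.
Transverse Mercator on WGS84 with k₀ = 0.9996 gives E = 375869.056 m, N = 7098939.539 m.

E 375870 m, N 7098940 m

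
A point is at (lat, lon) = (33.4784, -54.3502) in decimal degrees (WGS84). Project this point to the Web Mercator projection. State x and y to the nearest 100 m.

x -6050200 m, y 3959000 m

Web Mercator is spherical with R = a = 6378137 m.
x = R·λ = 6378137 × -0.948589939 = -6050236.589 m.
y = R·ln tan(π/4 + φ/2) = 6378137 × 0.620710575 = 3958977.088 m.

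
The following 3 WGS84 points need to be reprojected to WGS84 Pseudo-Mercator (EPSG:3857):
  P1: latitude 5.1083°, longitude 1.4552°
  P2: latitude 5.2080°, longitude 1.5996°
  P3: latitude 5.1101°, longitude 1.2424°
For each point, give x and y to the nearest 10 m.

P1: x 161990 m, y 569410 m; P2: x 178070 m, y 580550 m; P3: x 138300 m, y 569610 m

Web Mercator: x = R·λ, y = R·ln tan(π/4+φ/2), R = 6378137 m.
P1 (5.1083°, 1.4552°) → (161992.123, 569408.218) m.
P2 (5.2080°, 1.5996°) → (178066.657, 580551.901) m.
P3 (5.1101°, 1.2424°) → (138303.335, 569609.392) m.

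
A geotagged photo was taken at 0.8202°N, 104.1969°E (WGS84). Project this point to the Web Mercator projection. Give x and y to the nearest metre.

x 11599146 m, y 91307 m

Web Mercator is spherical with R = a = 6378137 m.
x = R·λ = 6378137 × 1.818578975 = 11599145.850 m.
y = R·ln tan(π/4 + φ/2) = 6378137 × 0.014315679 = 91307.365 m.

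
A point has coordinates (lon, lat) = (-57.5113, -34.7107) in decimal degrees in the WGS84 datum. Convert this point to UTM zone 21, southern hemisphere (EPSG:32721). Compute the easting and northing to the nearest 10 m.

Zone 21 central meridian λ₀ = 6×21 − 183 = -57°; Δλ = -0.5113°.
Transverse Mercator on WGS84 with k₀ = 0.9996 gives E = 453179.192 m, N = 6158919.478 m.

E 453180 m, N 6158920 m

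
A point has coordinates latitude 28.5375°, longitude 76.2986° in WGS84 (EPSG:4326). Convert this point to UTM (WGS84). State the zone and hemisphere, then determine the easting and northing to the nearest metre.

Longitude 76.2986° lies in the 6° band [72°, 78°), giving zone 43; latitude is north of the equator, so 43N.
Zone 43 central meridian λ₀ = 6×43 − 183 = 75°; Δλ = +1.2986°.
Transverse Mercator on WGS84 with k₀ = 0.9996 gives E = 627048.427 m, N = 3157434.238 m.

Zone 43N: E 627048 m, N 3157434 m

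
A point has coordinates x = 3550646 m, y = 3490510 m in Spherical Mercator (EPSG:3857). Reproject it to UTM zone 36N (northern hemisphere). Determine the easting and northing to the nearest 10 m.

Web Mercator inverse (R = 6378137 m) → φ = 29.89850292°, λ = 31.89599570°.
UTM 36N forward: E = 393409.811 m, N = 3308050.662 m.

E 393410 m, N 3308050 m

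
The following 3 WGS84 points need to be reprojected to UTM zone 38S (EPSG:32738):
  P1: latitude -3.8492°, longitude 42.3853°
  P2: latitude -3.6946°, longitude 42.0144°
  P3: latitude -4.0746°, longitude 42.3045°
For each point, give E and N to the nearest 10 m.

UTM zone 38S: λ₀ = 45°, k₀ = 0.9996.
P1 (-3.8492°, 42.3853°) → (209600.727, 9574096.269) m.
P2 (-3.6946°, 42.0144°) → (168313.427, 9591072.764) m.
P3 (-4.0746°, 42.3045°) → (200701.373, 9549126.127) m.

P1: E 209600 m, N 9574100 m; P2: E 168310 m, N 9591070 m; P3: E 200700 m, N 9549130 m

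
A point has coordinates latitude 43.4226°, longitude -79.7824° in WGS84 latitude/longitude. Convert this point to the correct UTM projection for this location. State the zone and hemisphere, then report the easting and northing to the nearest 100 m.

Zone 17N: E 598600 m, N 4808500 m

Longitude -79.7824° lies in the 6° band [-84°, -78°), giving zone 17; latitude is north of the equator, so 17N.
Zone 17 central meridian λ₀ = 6×17 − 183 = -81°; Δλ = +1.2176°.
Transverse Mercator on WGS84 with k₀ = 0.9996 gives E = 598562.128 m, N = 4808465.475 m.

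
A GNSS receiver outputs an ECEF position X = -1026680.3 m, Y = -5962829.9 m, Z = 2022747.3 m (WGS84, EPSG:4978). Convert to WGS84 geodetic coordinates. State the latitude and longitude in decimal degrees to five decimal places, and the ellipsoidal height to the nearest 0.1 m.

λ = atan2(Y, X) = -99.76940018°; p = √(X²+Y²) = 6050571.3 m.
Bowring's method on WGS84 (a = 6378137 m, b = 6356752.314 m) gives φ = 18.60110011°, h = 3749.702 m.

lat 18.60110°, lon -99.76940°, h 3749.7 m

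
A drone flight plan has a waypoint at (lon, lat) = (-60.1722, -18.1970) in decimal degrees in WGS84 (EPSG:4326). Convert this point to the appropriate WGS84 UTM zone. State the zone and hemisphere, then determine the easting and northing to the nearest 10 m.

Zone 20S: E 799120 m, N 7985710 m

Longitude -60.1722° lies in the 6° band [-66°, -60°), giving zone 20; latitude is south of the equator, so 20S.
Zone 20 central meridian λ₀ = 6×20 − 183 = -63°; Δλ = +2.8278°.
Transverse Mercator on WGS84 with k₀ = 0.9996 gives E = 799122.572 m, N = 7985712.453 m.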